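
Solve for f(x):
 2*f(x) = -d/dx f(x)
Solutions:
 f(x) = C1*exp(-2*x)


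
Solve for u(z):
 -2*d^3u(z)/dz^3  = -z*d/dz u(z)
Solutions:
 u(z) = C1 + Integral(C2*airyai(2^(2/3)*z/2) + C3*airybi(2^(2/3)*z/2), z)


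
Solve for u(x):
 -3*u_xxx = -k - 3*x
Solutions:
 u(x) = C1 + C2*x + C3*x^2 + k*x^3/18 + x^4/24


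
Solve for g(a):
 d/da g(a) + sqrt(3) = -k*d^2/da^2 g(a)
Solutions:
 g(a) = C1 + C2*exp(-a/k) - sqrt(3)*a


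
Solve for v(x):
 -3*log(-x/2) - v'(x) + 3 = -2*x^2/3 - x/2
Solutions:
 v(x) = C1 + 2*x^3/9 + x^2/4 - 3*x*log(-x) + 3*x*(log(2) + 2)


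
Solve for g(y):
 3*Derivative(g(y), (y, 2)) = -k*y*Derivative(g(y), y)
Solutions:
 g(y) = Piecewise((-sqrt(6)*sqrt(pi)*C1*erf(sqrt(6)*sqrt(k)*y/6)/(2*sqrt(k)) - C2, (k > 0) | (k < 0)), (-C1*y - C2, True))


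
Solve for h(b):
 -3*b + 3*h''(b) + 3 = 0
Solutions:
 h(b) = C1 + C2*b + b^3/6 - b^2/2


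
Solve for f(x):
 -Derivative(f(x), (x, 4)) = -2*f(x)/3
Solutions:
 f(x) = C1*exp(-2^(1/4)*3^(3/4)*x/3) + C2*exp(2^(1/4)*3^(3/4)*x/3) + C3*sin(2^(1/4)*3^(3/4)*x/3) + C4*cos(2^(1/4)*3^(3/4)*x/3)


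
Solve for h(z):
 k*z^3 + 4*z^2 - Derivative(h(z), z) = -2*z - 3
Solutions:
 h(z) = C1 + k*z^4/4 + 4*z^3/3 + z^2 + 3*z


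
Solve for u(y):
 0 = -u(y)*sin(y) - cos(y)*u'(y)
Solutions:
 u(y) = C1*cos(y)


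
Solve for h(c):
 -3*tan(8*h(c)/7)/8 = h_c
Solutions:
 h(c) = -7*asin(C1*exp(-3*c/7))/8 + 7*pi/8
 h(c) = 7*asin(C1*exp(-3*c/7))/8


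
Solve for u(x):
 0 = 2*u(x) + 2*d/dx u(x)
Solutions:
 u(x) = C1*exp(-x)


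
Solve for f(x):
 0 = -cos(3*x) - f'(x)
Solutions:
 f(x) = C1 - sin(3*x)/3


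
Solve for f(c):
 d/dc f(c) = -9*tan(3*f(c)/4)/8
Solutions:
 f(c) = -4*asin(C1*exp(-27*c/32))/3 + 4*pi/3
 f(c) = 4*asin(C1*exp(-27*c/32))/3


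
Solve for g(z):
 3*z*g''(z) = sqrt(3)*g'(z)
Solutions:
 g(z) = C1 + C2*z^(sqrt(3)/3 + 1)


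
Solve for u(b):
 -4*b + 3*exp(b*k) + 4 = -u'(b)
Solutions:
 u(b) = C1 + 2*b^2 - 4*b - 3*exp(b*k)/k


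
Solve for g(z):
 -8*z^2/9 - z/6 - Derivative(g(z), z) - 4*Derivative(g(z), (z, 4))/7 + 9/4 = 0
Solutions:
 g(z) = C1 + C4*exp(-14^(1/3)*z/2) - 8*z^3/27 - z^2/12 + 9*z/4 + (C2*sin(14^(1/3)*sqrt(3)*z/4) + C3*cos(14^(1/3)*sqrt(3)*z/4))*exp(14^(1/3)*z/4)


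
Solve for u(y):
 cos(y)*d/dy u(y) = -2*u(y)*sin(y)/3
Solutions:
 u(y) = C1*cos(y)^(2/3)


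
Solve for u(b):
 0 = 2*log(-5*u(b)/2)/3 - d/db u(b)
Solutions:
 -3*Integral(1/(log(-_y) - log(2) + log(5)), (_y, u(b)))/2 = C1 - b


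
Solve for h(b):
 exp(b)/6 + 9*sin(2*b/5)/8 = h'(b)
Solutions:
 h(b) = C1 + exp(b)/6 - 45*cos(2*b/5)/16


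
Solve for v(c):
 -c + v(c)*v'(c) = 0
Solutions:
 v(c) = -sqrt(C1 + c^2)
 v(c) = sqrt(C1 + c^2)


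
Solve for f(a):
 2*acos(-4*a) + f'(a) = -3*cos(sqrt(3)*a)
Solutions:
 f(a) = C1 - 2*a*acos(-4*a) - sqrt(1 - 16*a^2)/2 - sqrt(3)*sin(sqrt(3)*a)


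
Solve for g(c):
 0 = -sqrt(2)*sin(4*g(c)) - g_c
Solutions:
 g(c) = -acos((-C1 - exp(8*sqrt(2)*c))/(C1 - exp(8*sqrt(2)*c)))/4 + pi/2
 g(c) = acos((-C1 - exp(8*sqrt(2)*c))/(C1 - exp(8*sqrt(2)*c)))/4


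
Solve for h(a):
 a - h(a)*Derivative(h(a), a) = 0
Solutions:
 h(a) = -sqrt(C1 + a^2)
 h(a) = sqrt(C1 + a^2)


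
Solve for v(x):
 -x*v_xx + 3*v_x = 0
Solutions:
 v(x) = C1 + C2*x^4


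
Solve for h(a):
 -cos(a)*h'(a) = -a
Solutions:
 h(a) = C1 + Integral(a/cos(a), a)


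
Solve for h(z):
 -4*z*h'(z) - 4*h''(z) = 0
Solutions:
 h(z) = C1 + C2*erf(sqrt(2)*z/2)


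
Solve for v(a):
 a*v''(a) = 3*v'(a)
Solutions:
 v(a) = C1 + C2*a^4


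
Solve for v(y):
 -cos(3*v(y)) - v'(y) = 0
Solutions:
 v(y) = -asin((C1 + exp(6*y))/(C1 - exp(6*y)))/3 + pi/3
 v(y) = asin((C1 + exp(6*y))/(C1 - exp(6*y)))/3


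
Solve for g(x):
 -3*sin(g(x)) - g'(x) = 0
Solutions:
 g(x) = -acos((-C1 - exp(6*x))/(C1 - exp(6*x))) + 2*pi
 g(x) = acos((-C1 - exp(6*x))/(C1 - exp(6*x)))


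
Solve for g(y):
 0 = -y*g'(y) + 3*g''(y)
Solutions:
 g(y) = C1 + C2*erfi(sqrt(6)*y/6)


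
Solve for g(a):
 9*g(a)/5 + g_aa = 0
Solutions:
 g(a) = C1*sin(3*sqrt(5)*a/5) + C2*cos(3*sqrt(5)*a/5)


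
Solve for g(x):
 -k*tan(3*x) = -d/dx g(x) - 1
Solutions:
 g(x) = C1 - k*log(cos(3*x))/3 - x


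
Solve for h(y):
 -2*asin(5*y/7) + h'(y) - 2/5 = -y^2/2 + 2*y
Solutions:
 h(y) = C1 - y^3/6 + y^2 + 2*y*asin(5*y/7) + 2*y/5 + 2*sqrt(49 - 25*y^2)/5


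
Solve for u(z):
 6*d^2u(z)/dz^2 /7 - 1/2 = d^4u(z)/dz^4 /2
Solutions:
 u(z) = C1 + C2*z + C3*exp(-2*sqrt(21)*z/7) + C4*exp(2*sqrt(21)*z/7) + 7*z^2/24


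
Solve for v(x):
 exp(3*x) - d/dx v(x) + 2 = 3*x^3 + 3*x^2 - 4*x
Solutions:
 v(x) = C1 - 3*x^4/4 - x^3 + 2*x^2 + 2*x + exp(3*x)/3


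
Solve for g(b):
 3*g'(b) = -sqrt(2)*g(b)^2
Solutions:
 g(b) = 3/(C1 + sqrt(2)*b)


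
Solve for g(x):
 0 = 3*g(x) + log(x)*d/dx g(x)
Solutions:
 g(x) = C1*exp(-3*li(x))


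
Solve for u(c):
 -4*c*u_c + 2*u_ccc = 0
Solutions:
 u(c) = C1 + Integral(C2*airyai(2^(1/3)*c) + C3*airybi(2^(1/3)*c), c)


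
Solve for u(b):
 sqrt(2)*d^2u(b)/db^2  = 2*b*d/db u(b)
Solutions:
 u(b) = C1 + C2*erfi(2^(3/4)*b/2)


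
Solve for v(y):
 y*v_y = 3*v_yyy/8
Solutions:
 v(y) = C1 + Integral(C2*airyai(2*3^(2/3)*y/3) + C3*airybi(2*3^(2/3)*y/3), y)


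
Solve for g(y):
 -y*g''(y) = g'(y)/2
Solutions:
 g(y) = C1 + C2*sqrt(y)


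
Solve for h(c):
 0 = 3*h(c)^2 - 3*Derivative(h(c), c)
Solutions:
 h(c) = -1/(C1 + c)


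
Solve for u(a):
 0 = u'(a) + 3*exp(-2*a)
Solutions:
 u(a) = C1 + 3*exp(-2*a)/2


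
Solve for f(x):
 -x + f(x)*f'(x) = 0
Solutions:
 f(x) = -sqrt(C1 + x^2)
 f(x) = sqrt(C1 + x^2)


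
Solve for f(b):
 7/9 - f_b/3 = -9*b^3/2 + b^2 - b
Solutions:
 f(b) = C1 + 27*b^4/8 - b^3 + 3*b^2/2 + 7*b/3


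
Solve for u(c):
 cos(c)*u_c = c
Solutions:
 u(c) = C1 + Integral(c/cos(c), c)


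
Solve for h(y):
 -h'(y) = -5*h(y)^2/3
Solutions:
 h(y) = -3/(C1 + 5*y)


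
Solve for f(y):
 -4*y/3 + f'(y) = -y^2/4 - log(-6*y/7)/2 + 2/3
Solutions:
 f(y) = C1 - y^3/12 + 2*y^2/3 - y*log(-y)/2 + y*(-3*log(6) + 3*log(7) + 7)/6


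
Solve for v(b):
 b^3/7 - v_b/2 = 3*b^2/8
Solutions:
 v(b) = C1 + b^4/14 - b^3/4


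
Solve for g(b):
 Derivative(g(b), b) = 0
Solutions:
 g(b) = C1


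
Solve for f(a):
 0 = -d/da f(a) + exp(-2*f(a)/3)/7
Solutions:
 f(a) = 3*log(-sqrt(C1 + a)) - 3*log(21) + 3*log(42)/2
 f(a) = 3*log(C1 + a)/2 - 3*log(21) + 3*log(42)/2


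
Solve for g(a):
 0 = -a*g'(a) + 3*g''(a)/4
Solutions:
 g(a) = C1 + C2*erfi(sqrt(6)*a/3)


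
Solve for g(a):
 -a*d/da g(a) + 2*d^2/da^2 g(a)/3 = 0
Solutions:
 g(a) = C1 + C2*erfi(sqrt(3)*a/2)


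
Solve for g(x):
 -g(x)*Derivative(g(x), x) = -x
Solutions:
 g(x) = -sqrt(C1 + x^2)
 g(x) = sqrt(C1 + x^2)


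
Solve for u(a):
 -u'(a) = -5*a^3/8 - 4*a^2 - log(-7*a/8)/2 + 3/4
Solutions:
 u(a) = C1 + 5*a^4/32 + 4*a^3/3 + a*log(-a)/2 + a*(-2*log(2) - 5/4 + log(14)/2)


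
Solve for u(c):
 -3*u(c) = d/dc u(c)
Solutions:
 u(c) = C1*exp(-3*c)


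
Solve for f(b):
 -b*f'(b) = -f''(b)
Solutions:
 f(b) = C1 + C2*erfi(sqrt(2)*b/2)


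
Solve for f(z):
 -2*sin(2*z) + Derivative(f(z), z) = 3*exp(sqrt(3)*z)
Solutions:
 f(z) = C1 + sqrt(3)*exp(sqrt(3)*z) - cos(2*z)


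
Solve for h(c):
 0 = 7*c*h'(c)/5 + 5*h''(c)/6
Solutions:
 h(c) = C1 + C2*erf(sqrt(21)*c/5)


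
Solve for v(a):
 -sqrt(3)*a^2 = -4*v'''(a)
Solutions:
 v(a) = C1 + C2*a + C3*a^2 + sqrt(3)*a^5/240


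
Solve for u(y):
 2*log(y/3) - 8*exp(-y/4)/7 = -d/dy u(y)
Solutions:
 u(y) = C1 - 2*y*log(y) + 2*y*(1 + log(3)) - 32*exp(-y/4)/7


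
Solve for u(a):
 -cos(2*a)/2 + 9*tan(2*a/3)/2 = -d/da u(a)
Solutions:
 u(a) = C1 + 27*log(cos(2*a/3))/4 + sin(2*a)/4


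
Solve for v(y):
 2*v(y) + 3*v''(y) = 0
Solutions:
 v(y) = C1*sin(sqrt(6)*y/3) + C2*cos(sqrt(6)*y/3)


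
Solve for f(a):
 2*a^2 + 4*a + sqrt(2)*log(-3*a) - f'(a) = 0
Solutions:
 f(a) = C1 + 2*a^3/3 + 2*a^2 + sqrt(2)*a*log(-a) + sqrt(2)*a*(-1 + log(3))


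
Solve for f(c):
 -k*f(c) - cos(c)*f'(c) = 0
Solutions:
 f(c) = C1*exp(k*(log(sin(c) - 1) - log(sin(c) + 1))/2)


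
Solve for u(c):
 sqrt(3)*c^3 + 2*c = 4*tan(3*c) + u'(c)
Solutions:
 u(c) = C1 + sqrt(3)*c^4/4 + c^2 + 4*log(cos(3*c))/3


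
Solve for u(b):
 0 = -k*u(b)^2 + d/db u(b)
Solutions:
 u(b) = -1/(C1 + b*k)


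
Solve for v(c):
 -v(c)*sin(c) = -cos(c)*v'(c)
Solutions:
 v(c) = C1/cos(c)


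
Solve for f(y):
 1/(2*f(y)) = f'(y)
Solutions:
 f(y) = -sqrt(C1 + y)
 f(y) = sqrt(C1 + y)


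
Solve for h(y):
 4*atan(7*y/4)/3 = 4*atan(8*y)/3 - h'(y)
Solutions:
 h(y) = C1 - 4*y*atan(7*y/4)/3 + 4*y*atan(8*y)/3 + 8*log(49*y^2 + 16)/21 - log(64*y^2 + 1)/12


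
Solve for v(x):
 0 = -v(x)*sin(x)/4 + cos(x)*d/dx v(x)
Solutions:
 v(x) = C1/cos(x)^(1/4)


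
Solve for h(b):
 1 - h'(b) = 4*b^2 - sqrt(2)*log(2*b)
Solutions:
 h(b) = C1 - 4*b^3/3 + sqrt(2)*b*log(b) - sqrt(2)*b + sqrt(2)*b*log(2) + b


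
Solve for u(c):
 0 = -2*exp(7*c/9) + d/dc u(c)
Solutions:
 u(c) = C1 + 18*exp(7*c/9)/7


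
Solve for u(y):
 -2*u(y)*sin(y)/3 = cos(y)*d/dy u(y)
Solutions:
 u(y) = C1*cos(y)^(2/3)


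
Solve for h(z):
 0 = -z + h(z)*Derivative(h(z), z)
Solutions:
 h(z) = -sqrt(C1 + z^2)
 h(z) = sqrt(C1 + z^2)


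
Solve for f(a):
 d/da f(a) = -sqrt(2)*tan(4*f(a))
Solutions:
 f(a) = -asin(C1*exp(-4*sqrt(2)*a))/4 + pi/4
 f(a) = asin(C1*exp(-4*sqrt(2)*a))/4


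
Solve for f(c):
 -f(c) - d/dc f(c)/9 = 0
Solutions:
 f(c) = C1*exp(-9*c)


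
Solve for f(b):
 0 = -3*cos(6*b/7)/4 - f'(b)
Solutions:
 f(b) = C1 - 7*sin(6*b/7)/8


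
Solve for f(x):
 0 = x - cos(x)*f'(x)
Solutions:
 f(x) = C1 + Integral(x/cos(x), x)


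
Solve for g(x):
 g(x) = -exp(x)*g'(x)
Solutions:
 g(x) = C1*exp(exp(-x))


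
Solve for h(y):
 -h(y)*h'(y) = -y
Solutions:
 h(y) = -sqrt(C1 + y^2)
 h(y) = sqrt(C1 + y^2)


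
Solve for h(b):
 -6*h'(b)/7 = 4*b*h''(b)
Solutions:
 h(b) = C1 + C2*b^(11/14)


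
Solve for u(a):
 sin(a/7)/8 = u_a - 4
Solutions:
 u(a) = C1 + 4*a - 7*cos(a/7)/8


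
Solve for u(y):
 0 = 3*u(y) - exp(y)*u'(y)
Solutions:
 u(y) = C1*exp(-3*exp(-y))


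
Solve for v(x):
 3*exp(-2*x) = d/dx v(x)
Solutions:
 v(x) = C1 - 3*exp(-2*x)/2


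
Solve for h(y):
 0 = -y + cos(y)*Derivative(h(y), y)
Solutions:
 h(y) = C1 + Integral(y/cos(y), y)


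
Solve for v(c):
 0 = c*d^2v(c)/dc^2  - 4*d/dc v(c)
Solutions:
 v(c) = C1 + C2*c^5


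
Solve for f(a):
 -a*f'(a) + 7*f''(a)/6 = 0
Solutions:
 f(a) = C1 + C2*erfi(sqrt(21)*a/7)


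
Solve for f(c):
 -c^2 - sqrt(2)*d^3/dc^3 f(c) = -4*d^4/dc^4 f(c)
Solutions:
 f(c) = C1 + C2*c + C3*c^2 + C4*exp(sqrt(2)*c/4) - sqrt(2)*c^5/120 - c^4/6 - 4*sqrt(2)*c^3/3


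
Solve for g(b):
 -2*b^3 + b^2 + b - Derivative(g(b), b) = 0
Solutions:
 g(b) = C1 - b^4/2 + b^3/3 + b^2/2


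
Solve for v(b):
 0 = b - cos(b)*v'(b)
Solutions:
 v(b) = C1 + Integral(b/cos(b), b)


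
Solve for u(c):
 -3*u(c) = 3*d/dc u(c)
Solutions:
 u(c) = C1*exp(-c)


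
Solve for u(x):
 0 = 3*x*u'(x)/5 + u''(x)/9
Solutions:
 u(x) = C1 + C2*erf(3*sqrt(30)*x/10)


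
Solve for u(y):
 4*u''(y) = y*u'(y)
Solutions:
 u(y) = C1 + C2*erfi(sqrt(2)*y/4)


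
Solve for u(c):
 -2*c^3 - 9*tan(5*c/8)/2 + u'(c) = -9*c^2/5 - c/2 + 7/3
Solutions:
 u(c) = C1 + c^4/2 - 3*c^3/5 - c^2/4 + 7*c/3 - 36*log(cos(5*c/8))/5


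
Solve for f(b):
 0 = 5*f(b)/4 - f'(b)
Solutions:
 f(b) = C1*exp(5*b/4)


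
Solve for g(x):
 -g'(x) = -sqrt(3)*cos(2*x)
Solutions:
 g(x) = C1 + sqrt(3)*sin(2*x)/2


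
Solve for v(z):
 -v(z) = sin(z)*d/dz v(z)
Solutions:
 v(z) = C1*sqrt(cos(z) + 1)/sqrt(cos(z) - 1)


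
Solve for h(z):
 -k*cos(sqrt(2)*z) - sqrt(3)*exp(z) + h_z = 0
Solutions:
 h(z) = C1 + sqrt(2)*k*sin(sqrt(2)*z)/2 + sqrt(3)*exp(z)


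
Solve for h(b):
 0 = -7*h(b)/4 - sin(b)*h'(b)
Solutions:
 h(b) = C1*(cos(b) + 1)^(7/8)/(cos(b) - 1)^(7/8)


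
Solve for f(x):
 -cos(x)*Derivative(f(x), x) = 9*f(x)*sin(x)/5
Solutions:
 f(x) = C1*cos(x)^(9/5)


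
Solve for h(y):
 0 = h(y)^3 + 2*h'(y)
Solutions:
 h(y) = -sqrt(-1/(C1 - y))
 h(y) = sqrt(-1/(C1 - y))


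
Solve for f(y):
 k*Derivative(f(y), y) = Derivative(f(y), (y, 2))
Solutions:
 f(y) = C1 + C2*exp(k*y)


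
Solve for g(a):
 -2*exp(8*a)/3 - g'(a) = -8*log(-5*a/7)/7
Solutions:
 g(a) = C1 + 8*a*log(-a)/7 + 8*a*(-log(7) - 1 + log(5))/7 - exp(8*a)/12


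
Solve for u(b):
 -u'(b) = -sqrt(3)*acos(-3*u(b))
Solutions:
 Integral(1/acos(-3*_y), (_y, u(b))) = C1 + sqrt(3)*b


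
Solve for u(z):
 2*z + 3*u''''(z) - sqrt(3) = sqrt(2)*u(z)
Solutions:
 u(z) = C1*exp(-2^(1/8)*3^(3/4)*z/3) + C2*exp(2^(1/8)*3^(3/4)*z/3) + C3*sin(2^(1/8)*3^(3/4)*z/3) + C4*cos(2^(1/8)*3^(3/4)*z/3) + sqrt(2)*z - sqrt(6)/2


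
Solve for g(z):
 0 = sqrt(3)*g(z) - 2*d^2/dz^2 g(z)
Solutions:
 g(z) = C1*exp(-sqrt(2)*3^(1/4)*z/2) + C2*exp(sqrt(2)*3^(1/4)*z/2)


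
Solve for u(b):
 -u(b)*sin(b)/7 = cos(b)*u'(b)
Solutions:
 u(b) = C1*cos(b)^(1/7)


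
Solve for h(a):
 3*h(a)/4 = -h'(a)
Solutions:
 h(a) = C1*exp(-3*a/4)


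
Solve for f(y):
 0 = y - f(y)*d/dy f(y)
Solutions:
 f(y) = -sqrt(C1 + y^2)
 f(y) = sqrt(C1 + y^2)


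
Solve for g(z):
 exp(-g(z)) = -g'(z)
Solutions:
 g(z) = log(C1 - z)


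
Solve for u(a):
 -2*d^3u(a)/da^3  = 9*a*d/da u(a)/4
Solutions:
 u(a) = C1 + Integral(C2*airyai(-3^(2/3)*a/2) + C3*airybi(-3^(2/3)*a/2), a)


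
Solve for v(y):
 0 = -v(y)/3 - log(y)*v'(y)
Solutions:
 v(y) = C1*exp(-li(y)/3)


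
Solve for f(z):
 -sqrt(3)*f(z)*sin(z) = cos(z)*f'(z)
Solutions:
 f(z) = C1*cos(z)^(sqrt(3))


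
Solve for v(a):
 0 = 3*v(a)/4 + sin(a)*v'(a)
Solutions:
 v(a) = C1*(cos(a) + 1)^(3/8)/(cos(a) - 1)^(3/8)


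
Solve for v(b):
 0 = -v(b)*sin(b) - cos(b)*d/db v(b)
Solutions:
 v(b) = C1*cos(b)


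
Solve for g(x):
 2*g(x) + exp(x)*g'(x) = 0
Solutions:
 g(x) = C1*exp(2*exp(-x))


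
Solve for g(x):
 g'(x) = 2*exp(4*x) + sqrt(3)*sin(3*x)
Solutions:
 g(x) = C1 + exp(4*x)/2 - sqrt(3)*cos(3*x)/3


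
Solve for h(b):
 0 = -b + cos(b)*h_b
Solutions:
 h(b) = C1 + Integral(b/cos(b), b)


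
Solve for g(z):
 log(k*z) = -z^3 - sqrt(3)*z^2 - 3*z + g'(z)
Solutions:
 g(z) = C1 + z^4/4 + sqrt(3)*z^3/3 + 3*z^2/2 + z*log(k*z) - z


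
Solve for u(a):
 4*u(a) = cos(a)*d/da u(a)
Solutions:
 u(a) = C1*(sin(a)^2 + 2*sin(a) + 1)/(sin(a)^2 - 2*sin(a) + 1)


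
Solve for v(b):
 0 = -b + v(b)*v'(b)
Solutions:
 v(b) = -sqrt(C1 + b^2)
 v(b) = sqrt(C1 + b^2)


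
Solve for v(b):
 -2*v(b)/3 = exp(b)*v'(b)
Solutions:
 v(b) = C1*exp(2*exp(-b)/3)


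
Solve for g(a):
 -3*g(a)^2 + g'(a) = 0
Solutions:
 g(a) = -1/(C1 + 3*a)


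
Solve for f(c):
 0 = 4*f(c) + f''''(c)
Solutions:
 f(c) = (C1*sin(c) + C2*cos(c))*exp(-c) + (C3*sin(c) + C4*cos(c))*exp(c)


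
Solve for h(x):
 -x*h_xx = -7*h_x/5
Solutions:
 h(x) = C1 + C2*x^(12/5)


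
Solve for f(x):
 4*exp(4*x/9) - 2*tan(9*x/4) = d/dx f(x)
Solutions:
 f(x) = C1 + 9*exp(4*x/9) + 8*log(cos(9*x/4))/9


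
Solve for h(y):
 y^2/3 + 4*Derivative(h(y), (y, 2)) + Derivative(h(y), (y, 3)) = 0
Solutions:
 h(y) = C1 + C2*y + C3*exp(-4*y) - y^4/144 + y^3/144 - y^2/192


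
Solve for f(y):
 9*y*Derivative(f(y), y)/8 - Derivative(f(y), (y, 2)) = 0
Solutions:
 f(y) = C1 + C2*erfi(3*y/4)


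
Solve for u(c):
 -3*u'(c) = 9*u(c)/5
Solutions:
 u(c) = C1*exp(-3*c/5)


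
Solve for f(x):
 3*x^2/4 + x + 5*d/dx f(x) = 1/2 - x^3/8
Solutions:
 f(x) = C1 - x^4/160 - x^3/20 - x^2/10 + x/10


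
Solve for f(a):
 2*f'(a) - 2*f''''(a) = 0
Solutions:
 f(a) = C1 + C4*exp(a) + (C2*sin(sqrt(3)*a/2) + C3*cos(sqrt(3)*a/2))*exp(-a/2)


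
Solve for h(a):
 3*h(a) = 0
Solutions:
 h(a) = 0


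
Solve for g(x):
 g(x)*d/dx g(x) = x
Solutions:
 g(x) = -sqrt(C1 + x^2)
 g(x) = sqrt(C1 + x^2)


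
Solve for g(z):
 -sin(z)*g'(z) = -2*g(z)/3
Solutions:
 g(z) = C1*(cos(z) - 1)^(1/3)/(cos(z) + 1)^(1/3)


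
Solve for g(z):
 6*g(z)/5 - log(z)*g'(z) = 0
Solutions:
 g(z) = C1*exp(6*li(z)/5)


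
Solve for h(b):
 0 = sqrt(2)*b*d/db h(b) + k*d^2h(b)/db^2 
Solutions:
 h(b) = C1 + C2*sqrt(k)*erf(2^(3/4)*b*sqrt(1/k)/2)


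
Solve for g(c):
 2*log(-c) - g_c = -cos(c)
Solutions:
 g(c) = C1 + 2*c*log(-c) - 2*c + sin(c)


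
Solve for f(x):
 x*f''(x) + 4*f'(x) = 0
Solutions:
 f(x) = C1 + C2/x^3


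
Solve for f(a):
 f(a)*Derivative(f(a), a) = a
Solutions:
 f(a) = -sqrt(C1 + a^2)
 f(a) = sqrt(C1 + a^2)


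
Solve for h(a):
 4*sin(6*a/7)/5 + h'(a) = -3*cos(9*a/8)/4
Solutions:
 h(a) = C1 - 2*sin(9*a/8)/3 + 14*cos(6*a/7)/15


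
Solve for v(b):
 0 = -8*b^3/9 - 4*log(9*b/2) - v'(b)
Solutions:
 v(b) = C1 - 2*b^4/9 - 4*b*log(b) + b*log(16/6561) + 4*b


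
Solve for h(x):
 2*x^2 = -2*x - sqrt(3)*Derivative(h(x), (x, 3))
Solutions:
 h(x) = C1 + C2*x + C3*x^2 - sqrt(3)*x^5/90 - sqrt(3)*x^4/36


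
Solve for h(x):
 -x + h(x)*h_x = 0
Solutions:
 h(x) = -sqrt(C1 + x^2)
 h(x) = sqrt(C1 + x^2)


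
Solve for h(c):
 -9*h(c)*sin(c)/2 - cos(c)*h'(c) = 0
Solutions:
 h(c) = C1*cos(c)^(9/2)


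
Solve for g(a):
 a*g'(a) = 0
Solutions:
 g(a) = C1


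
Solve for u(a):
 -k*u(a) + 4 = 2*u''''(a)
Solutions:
 u(a) = C1*exp(-2^(3/4)*a*(-k)^(1/4)/2) + C2*exp(2^(3/4)*a*(-k)^(1/4)/2) + C3*exp(-2^(3/4)*I*a*(-k)^(1/4)/2) + C4*exp(2^(3/4)*I*a*(-k)^(1/4)/2) + 4/k


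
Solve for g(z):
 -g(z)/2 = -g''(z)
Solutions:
 g(z) = C1*exp(-sqrt(2)*z/2) + C2*exp(sqrt(2)*z/2)


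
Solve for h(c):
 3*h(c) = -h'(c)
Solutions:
 h(c) = C1*exp(-3*c)


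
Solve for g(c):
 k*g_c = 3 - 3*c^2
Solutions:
 g(c) = C1 - c^3/k + 3*c/k


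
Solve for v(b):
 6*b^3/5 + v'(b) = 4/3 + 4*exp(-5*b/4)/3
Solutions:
 v(b) = C1 - 3*b^4/10 + 4*b/3 - 16*exp(-5*b/4)/15


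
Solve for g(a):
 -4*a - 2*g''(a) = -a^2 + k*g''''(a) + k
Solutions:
 g(a) = C1 + C2*a + C3*exp(-sqrt(2)*a*sqrt(-1/k)) + C4*exp(sqrt(2)*a*sqrt(-1/k)) + a^4/24 - a^3/3 - a^2*k/2


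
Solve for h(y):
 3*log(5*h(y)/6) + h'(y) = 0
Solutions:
 Integral(1/(log(_y) - log(6) + log(5)), (_y, h(y)))/3 = C1 - y


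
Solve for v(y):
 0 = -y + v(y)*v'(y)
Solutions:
 v(y) = -sqrt(C1 + y^2)
 v(y) = sqrt(C1 + y^2)


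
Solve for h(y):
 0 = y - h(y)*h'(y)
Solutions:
 h(y) = -sqrt(C1 + y^2)
 h(y) = sqrt(C1 + y^2)


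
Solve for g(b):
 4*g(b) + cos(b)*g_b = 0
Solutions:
 g(b) = C1*(sin(b)^2 - 2*sin(b) + 1)/(sin(b)^2 + 2*sin(b) + 1)


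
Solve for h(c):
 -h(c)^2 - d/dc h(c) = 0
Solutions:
 h(c) = 1/(C1 + c)


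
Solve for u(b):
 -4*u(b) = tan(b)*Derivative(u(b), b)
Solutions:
 u(b) = C1/sin(b)^4


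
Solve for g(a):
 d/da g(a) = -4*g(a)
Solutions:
 g(a) = C1*exp(-4*a)


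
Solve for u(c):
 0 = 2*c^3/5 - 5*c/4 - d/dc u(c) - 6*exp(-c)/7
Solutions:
 u(c) = C1 + c^4/10 - 5*c^2/8 + 6*exp(-c)/7


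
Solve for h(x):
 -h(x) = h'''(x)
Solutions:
 h(x) = C3*exp(-x) + (C1*sin(sqrt(3)*x/2) + C2*cos(sqrt(3)*x/2))*exp(x/2)


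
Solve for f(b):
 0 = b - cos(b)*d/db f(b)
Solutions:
 f(b) = C1 + Integral(b/cos(b), b)


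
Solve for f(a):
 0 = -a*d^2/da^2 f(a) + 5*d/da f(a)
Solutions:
 f(a) = C1 + C2*a^6


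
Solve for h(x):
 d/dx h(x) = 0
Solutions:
 h(x) = C1


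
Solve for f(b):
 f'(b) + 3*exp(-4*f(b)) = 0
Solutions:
 f(b) = log(-I*(C1 - 12*b)^(1/4))
 f(b) = log(I*(C1 - 12*b)^(1/4))
 f(b) = log(-(C1 - 12*b)^(1/4))
 f(b) = log(C1 - 12*b)/4


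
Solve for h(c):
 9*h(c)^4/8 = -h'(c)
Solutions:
 h(c) = (-3^(2/3)/3 - 3^(1/6)*I)*(1/(C1 + 9*c))^(1/3)
 h(c) = (-3^(2/3)/3 + 3^(1/6)*I)*(1/(C1 + 9*c))^(1/3)
 h(c) = 2*(1/(C1 + 27*c))^(1/3)


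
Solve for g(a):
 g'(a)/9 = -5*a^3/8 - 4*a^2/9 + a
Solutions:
 g(a) = C1 - 45*a^4/32 - 4*a^3/3 + 9*a^2/2


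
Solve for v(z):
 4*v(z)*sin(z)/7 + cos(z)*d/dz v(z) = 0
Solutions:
 v(z) = C1*cos(z)^(4/7)


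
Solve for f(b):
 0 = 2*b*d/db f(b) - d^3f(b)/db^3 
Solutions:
 f(b) = C1 + Integral(C2*airyai(2^(1/3)*b) + C3*airybi(2^(1/3)*b), b)


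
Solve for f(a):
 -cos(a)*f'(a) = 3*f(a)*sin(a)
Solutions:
 f(a) = C1*cos(a)^3


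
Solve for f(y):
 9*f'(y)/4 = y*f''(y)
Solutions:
 f(y) = C1 + C2*y^(13/4)


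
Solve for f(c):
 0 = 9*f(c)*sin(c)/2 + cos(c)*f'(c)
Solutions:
 f(c) = C1*cos(c)^(9/2)


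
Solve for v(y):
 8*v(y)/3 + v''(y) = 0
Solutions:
 v(y) = C1*sin(2*sqrt(6)*y/3) + C2*cos(2*sqrt(6)*y/3)


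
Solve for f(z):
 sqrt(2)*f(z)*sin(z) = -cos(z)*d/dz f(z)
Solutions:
 f(z) = C1*cos(z)^(sqrt(2))


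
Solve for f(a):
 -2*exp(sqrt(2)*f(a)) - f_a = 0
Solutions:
 f(a) = sqrt(2)*(2*log(1/(C1 + 2*a)) - log(2))/4


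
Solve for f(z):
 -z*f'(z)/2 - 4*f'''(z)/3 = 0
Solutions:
 f(z) = C1 + Integral(C2*airyai(-3^(1/3)*z/2) + C3*airybi(-3^(1/3)*z/2), z)


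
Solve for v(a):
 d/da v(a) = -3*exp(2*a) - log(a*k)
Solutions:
 v(a) = C1 - a*log(a*k) + a - 3*exp(2*a)/2


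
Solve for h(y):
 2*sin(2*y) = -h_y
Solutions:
 h(y) = C1 + cos(2*y)


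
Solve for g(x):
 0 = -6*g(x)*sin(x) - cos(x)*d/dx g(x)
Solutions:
 g(x) = C1*cos(x)^6


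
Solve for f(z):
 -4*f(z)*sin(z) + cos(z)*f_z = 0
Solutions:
 f(z) = C1/cos(z)^4


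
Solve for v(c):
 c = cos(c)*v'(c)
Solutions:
 v(c) = C1 + Integral(c/cos(c), c)


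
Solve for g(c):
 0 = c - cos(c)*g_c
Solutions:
 g(c) = C1 + Integral(c/cos(c), c)


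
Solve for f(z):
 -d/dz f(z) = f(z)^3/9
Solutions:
 f(z) = -3*sqrt(2)*sqrt(-1/(C1 - z))/2
 f(z) = 3*sqrt(2)*sqrt(-1/(C1 - z))/2


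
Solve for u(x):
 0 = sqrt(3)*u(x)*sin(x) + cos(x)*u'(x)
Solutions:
 u(x) = C1*cos(x)^(sqrt(3))


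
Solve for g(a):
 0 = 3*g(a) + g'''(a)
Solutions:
 g(a) = C3*exp(-3^(1/3)*a) + (C1*sin(3^(5/6)*a/2) + C2*cos(3^(5/6)*a/2))*exp(3^(1/3)*a/2)


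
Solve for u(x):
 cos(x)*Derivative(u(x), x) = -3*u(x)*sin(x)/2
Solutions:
 u(x) = C1*cos(x)^(3/2)


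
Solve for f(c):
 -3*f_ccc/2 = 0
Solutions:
 f(c) = C1 + C2*c + C3*c^2


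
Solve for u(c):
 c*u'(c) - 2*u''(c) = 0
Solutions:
 u(c) = C1 + C2*erfi(c/2)


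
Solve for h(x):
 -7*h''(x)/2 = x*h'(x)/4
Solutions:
 h(x) = C1 + C2*erf(sqrt(7)*x/14)


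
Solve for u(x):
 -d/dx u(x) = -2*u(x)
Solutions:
 u(x) = C1*exp(2*x)


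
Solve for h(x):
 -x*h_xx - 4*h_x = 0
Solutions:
 h(x) = C1 + C2/x^3


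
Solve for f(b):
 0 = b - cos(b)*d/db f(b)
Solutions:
 f(b) = C1 + Integral(b/cos(b), b)


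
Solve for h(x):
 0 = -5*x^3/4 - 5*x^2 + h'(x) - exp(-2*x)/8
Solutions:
 h(x) = C1 + 5*x^4/16 + 5*x^3/3 - exp(-2*x)/16


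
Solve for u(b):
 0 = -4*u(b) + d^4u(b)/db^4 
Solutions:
 u(b) = C1*exp(-sqrt(2)*b) + C2*exp(sqrt(2)*b) + C3*sin(sqrt(2)*b) + C4*cos(sqrt(2)*b)


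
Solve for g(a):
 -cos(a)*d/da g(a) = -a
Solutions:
 g(a) = C1 + Integral(a/cos(a), a)


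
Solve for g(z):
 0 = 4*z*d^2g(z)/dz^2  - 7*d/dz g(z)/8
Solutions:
 g(z) = C1 + C2*z^(39/32)


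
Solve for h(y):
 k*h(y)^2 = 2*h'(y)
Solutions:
 h(y) = -2/(C1 + k*y)


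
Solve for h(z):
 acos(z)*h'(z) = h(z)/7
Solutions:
 h(z) = C1*exp(Integral(1/acos(z), z)/7)


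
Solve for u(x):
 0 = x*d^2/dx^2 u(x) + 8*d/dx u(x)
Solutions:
 u(x) = C1 + C2/x^7


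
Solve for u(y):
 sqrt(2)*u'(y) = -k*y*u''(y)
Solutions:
 u(y) = C1 + y^(((re(k) - sqrt(2))*re(k) + im(k)^2)/(re(k)^2 + im(k)^2))*(C2*sin(sqrt(2)*log(y)*Abs(im(k))/(re(k)^2 + im(k)^2)) + C3*cos(sqrt(2)*log(y)*im(k)/(re(k)^2 + im(k)^2)))


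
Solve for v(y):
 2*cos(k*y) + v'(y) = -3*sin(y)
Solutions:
 v(y) = C1 + 3*cos(y) - 2*sin(k*y)/k


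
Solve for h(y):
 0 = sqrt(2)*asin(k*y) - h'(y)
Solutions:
 h(y) = C1 + sqrt(2)*Piecewise((y*asin(k*y) + sqrt(-k^2*y^2 + 1)/k, Ne(k, 0)), (0, True))


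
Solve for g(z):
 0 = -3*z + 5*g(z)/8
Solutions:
 g(z) = 24*z/5


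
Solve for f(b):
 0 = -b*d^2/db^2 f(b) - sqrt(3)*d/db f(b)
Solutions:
 f(b) = C1 + C2*b^(1 - sqrt(3))


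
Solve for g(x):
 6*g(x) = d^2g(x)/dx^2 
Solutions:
 g(x) = C1*exp(-sqrt(6)*x) + C2*exp(sqrt(6)*x)


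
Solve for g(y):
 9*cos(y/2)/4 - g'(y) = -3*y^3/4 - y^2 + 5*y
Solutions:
 g(y) = C1 + 3*y^4/16 + y^3/3 - 5*y^2/2 + 9*sin(y/2)/2


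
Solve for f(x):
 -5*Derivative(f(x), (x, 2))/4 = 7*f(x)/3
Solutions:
 f(x) = C1*sin(2*sqrt(105)*x/15) + C2*cos(2*sqrt(105)*x/15)


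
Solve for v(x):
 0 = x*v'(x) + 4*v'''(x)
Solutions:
 v(x) = C1 + Integral(C2*airyai(-2^(1/3)*x/2) + C3*airybi(-2^(1/3)*x/2), x)


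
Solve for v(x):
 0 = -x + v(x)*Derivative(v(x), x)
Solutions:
 v(x) = -sqrt(C1 + x^2)
 v(x) = sqrt(C1 + x^2)


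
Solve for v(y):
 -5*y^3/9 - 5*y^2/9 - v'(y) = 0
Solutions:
 v(y) = C1 - 5*y^4/36 - 5*y^3/27


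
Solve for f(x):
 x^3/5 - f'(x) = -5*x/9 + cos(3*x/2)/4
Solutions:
 f(x) = C1 + x^4/20 + 5*x^2/18 - sin(3*x/2)/6


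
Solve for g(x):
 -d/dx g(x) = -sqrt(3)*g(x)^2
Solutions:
 g(x) = -1/(C1 + sqrt(3)*x)


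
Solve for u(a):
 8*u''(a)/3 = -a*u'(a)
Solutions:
 u(a) = C1 + C2*erf(sqrt(3)*a/4)


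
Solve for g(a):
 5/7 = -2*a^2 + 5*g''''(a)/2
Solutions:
 g(a) = C1 + C2*a + C3*a^2 + C4*a^3 + a^6/450 + a^4/84


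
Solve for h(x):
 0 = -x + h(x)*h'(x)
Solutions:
 h(x) = -sqrt(C1 + x^2)
 h(x) = sqrt(C1 + x^2)


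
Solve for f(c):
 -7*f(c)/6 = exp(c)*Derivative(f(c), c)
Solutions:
 f(c) = C1*exp(7*exp(-c)/6)


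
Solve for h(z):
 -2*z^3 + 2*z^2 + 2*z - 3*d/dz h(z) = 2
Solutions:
 h(z) = C1 - z^4/6 + 2*z^3/9 + z^2/3 - 2*z/3


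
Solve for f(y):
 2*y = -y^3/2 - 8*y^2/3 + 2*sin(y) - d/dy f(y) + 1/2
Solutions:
 f(y) = C1 - y^4/8 - 8*y^3/9 - y^2 + y/2 - 2*cos(y)


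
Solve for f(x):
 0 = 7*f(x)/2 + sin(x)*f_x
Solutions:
 f(x) = C1*(cos(x) + 1)^(7/4)/(cos(x) - 1)^(7/4)


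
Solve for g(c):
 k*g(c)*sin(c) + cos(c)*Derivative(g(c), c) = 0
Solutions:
 g(c) = C1*exp(k*log(cos(c)))


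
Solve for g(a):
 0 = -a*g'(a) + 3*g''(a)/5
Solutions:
 g(a) = C1 + C2*erfi(sqrt(30)*a/6)


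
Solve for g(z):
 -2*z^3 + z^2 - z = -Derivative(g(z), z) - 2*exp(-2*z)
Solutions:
 g(z) = C1 + z^4/2 - z^3/3 + z^2/2 + exp(-2*z)


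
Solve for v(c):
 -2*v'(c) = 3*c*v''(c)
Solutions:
 v(c) = C1 + C2*c^(1/3)


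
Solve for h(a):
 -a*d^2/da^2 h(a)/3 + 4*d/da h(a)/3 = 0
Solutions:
 h(a) = C1 + C2*a^5


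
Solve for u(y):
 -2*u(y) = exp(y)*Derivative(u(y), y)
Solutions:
 u(y) = C1*exp(2*exp(-y))


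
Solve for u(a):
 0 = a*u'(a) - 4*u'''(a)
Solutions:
 u(a) = C1 + Integral(C2*airyai(2^(1/3)*a/2) + C3*airybi(2^(1/3)*a/2), a)


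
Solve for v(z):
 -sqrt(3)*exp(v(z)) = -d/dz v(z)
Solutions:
 v(z) = log(-1/(C1 + sqrt(3)*z))


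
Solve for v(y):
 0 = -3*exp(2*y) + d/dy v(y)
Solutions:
 v(y) = C1 + 3*exp(2*y)/2


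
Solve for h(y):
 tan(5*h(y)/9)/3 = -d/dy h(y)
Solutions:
 h(y) = -9*asin(C1*exp(-5*y/27))/5 + 9*pi/5
 h(y) = 9*asin(C1*exp(-5*y/27))/5


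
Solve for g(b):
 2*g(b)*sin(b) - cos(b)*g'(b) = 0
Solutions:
 g(b) = C1/cos(b)^2


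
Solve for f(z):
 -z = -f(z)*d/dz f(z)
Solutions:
 f(z) = -sqrt(C1 + z^2)
 f(z) = sqrt(C1 + z^2)


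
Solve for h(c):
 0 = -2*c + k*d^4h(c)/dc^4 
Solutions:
 h(c) = C1 + C2*c + C3*c^2 + C4*c^3 + c^5/(60*k)


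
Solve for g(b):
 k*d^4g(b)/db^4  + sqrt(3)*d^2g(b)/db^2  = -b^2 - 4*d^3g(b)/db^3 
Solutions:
 g(b) = C1 + C2*b + C3*exp(b*(sqrt(-sqrt(3)*k + 4) - 2)/k) + C4*exp(-b*(sqrt(-sqrt(3)*k + 4) + 2)/k) - sqrt(3)*b^4/36 + 4*b^3/9 + b^2*(3*k - 16*sqrt(3))/9


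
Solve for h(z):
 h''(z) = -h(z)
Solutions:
 h(z) = C1*sin(z) + C2*cos(z)


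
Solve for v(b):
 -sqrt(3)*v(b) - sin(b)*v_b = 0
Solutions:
 v(b) = C1*(cos(b) + 1)^(sqrt(3)/2)/(cos(b) - 1)^(sqrt(3)/2)


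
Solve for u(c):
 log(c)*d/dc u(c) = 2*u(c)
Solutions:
 u(c) = C1*exp(2*li(c))


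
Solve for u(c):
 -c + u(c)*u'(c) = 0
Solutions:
 u(c) = -sqrt(C1 + c^2)
 u(c) = sqrt(C1 + c^2)


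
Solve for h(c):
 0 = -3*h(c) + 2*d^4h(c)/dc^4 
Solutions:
 h(c) = C1*exp(-2^(3/4)*3^(1/4)*c/2) + C2*exp(2^(3/4)*3^(1/4)*c/2) + C3*sin(2^(3/4)*3^(1/4)*c/2) + C4*cos(2^(3/4)*3^(1/4)*c/2)


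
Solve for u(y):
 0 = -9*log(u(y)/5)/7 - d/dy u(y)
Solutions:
 -7*Integral(1/(-log(_y) + log(5)), (_y, u(y)))/9 = C1 - y


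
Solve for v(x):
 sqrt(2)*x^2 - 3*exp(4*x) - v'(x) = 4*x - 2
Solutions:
 v(x) = C1 + sqrt(2)*x^3/3 - 2*x^2 + 2*x - 3*exp(4*x)/4


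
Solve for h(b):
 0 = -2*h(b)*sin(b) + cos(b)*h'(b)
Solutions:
 h(b) = C1/cos(b)^2


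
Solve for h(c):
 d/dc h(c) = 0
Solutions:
 h(c) = C1


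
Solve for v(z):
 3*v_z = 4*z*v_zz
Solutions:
 v(z) = C1 + C2*z^(7/4)


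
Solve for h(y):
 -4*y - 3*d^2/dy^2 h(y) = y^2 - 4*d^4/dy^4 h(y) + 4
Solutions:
 h(y) = C1 + C2*y + C3*exp(-sqrt(3)*y/2) + C4*exp(sqrt(3)*y/2) - y^4/36 - 2*y^3/9 - 10*y^2/9


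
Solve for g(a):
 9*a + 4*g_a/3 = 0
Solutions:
 g(a) = C1 - 27*a^2/8


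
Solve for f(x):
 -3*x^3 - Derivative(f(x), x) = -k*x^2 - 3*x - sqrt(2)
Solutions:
 f(x) = C1 + k*x^3/3 - 3*x^4/4 + 3*x^2/2 + sqrt(2)*x


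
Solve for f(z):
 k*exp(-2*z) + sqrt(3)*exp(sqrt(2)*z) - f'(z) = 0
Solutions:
 f(z) = C1 - k*exp(-2*z)/2 + sqrt(6)*exp(sqrt(2)*z)/2


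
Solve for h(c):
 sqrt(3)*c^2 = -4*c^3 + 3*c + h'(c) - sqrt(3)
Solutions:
 h(c) = C1 + c^4 + sqrt(3)*c^3/3 - 3*c^2/2 + sqrt(3)*c


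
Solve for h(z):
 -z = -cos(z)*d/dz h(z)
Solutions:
 h(z) = C1 + Integral(z/cos(z), z)


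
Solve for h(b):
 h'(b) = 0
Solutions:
 h(b) = C1


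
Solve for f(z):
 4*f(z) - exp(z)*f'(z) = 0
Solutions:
 f(z) = C1*exp(-4*exp(-z))


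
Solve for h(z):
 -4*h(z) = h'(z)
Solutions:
 h(z) = C1*exp(-4*z)


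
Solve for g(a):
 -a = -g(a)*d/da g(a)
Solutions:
 g(a) = -sqrt(C1 + a^2)
 g(a) = sqrt(C1 + a^2)


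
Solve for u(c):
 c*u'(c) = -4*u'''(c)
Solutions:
 u(c) = C1 + Integral(C2*airyai(-2^(1/3)*c/2) + C3*airybi(-2^(1/3)*c/2), c)


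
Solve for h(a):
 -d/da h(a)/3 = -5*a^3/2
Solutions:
 h(a) = C1 + 15*a^4/8


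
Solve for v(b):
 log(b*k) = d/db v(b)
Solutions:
 v(b) = C1 + b*log(b*k) - b


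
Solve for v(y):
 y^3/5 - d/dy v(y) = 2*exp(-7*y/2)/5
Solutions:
 v(y) = C1 + y^4/20 + 4*exp(-7*y/2)/35


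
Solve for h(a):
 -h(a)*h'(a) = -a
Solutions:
 h(a) = -sqrt(C1 + a^2)
 h(a) = sqrt(C1 + a^2)


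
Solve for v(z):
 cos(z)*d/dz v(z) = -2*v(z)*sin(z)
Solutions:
 v(z) = C1*cos(z)^2


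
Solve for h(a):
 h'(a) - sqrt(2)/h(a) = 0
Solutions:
 h(a) = -sqrt(C1 + 2*sqrt(2)*a)
 h(a) = sqrt(C1 + 2*sqrt(2)*a)


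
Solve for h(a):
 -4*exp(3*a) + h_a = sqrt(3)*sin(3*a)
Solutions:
 h(a) = C1 + 4*exp(3*a)/3 - sqrt(3)*cos(3*a)/3


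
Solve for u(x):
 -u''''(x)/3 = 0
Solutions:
 u(x) = C1 + C2*x + C3*x^2 + C4*x^3


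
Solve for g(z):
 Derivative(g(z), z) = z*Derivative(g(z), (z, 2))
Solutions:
 g(z) = C1 + C2*z^2


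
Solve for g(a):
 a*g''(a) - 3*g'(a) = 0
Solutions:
 g(a) = C1 + C2*a^4


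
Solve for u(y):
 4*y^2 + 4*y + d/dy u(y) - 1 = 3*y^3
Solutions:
 u(y) = C1 + 3*y^4/4 - 4*y^3/3 - 2*y^2 + y


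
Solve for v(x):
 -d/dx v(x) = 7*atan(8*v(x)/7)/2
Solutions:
 Integral(1/atan(8*_y/7), (_y, v(x))) = C1 - 7*x/2


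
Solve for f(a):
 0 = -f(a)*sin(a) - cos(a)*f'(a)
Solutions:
 f(a) = C1*cos(a)


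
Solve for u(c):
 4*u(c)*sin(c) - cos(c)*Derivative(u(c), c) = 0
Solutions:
 u(c) = C1/cos(c)^4


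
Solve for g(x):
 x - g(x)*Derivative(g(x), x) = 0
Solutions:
 g(x) = -sqrt(C1 + x^2)
 g(x) = sqrt(C1 + x^2)


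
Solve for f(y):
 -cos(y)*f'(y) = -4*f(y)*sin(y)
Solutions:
 f(y) = C1/cos(y)^4


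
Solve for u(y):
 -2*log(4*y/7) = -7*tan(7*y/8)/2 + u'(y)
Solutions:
 u(y) = C1 - 2*y*log(y) - 4*y*log(2) + 2*y + 2*y*log(7) - 4*log(cos(7*y/8))


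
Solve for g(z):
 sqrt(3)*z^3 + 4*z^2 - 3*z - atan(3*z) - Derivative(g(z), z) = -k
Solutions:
 g(z) = C1 + k*z + sqrt(3)*z^4/4 + 4*z^3/3 - 3*z^2/2 - z*atan(3*z) + log(9*z^2 + 1)/6


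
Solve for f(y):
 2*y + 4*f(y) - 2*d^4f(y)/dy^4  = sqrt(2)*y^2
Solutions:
 f(y) = C1*exp(-2^(1/4)*y) + C2*exp(2^(1/4)*y) + C3*sin(2^(1/4)*y) + C4*cos(2^(1/4)*y) + sqrt(2)*y^2/4 - y/2


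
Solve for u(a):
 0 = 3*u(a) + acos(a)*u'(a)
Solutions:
 u(a) = C1*exp(-3*Integral(1/acos(a), a))


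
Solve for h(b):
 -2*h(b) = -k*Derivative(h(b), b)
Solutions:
 h(b) = C1*exp(2*b/k)


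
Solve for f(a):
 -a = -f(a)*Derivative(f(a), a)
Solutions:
 f(a) = -sqrt(C1 + a^2)
 f(a) = sqrt(C1 + a^2)


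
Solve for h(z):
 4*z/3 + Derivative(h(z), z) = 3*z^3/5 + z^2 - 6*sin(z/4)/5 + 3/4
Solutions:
 h(z) = C1 + 3*z^4/20 + z^3/3 - 2*z^2/3 + 3*z/4 + 24*cos(z/4)/5


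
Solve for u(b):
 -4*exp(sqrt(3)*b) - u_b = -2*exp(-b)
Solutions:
 u(b) = C1 - 4*sqrt(3)*exp(sqrt(3)*b)/3 - 2*exp(-b)


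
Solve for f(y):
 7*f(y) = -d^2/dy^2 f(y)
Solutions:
 f(y) = C1*sin(sqrt(7)*y) + C2*cos(sqrt(7)*y)


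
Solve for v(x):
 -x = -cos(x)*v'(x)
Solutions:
 v(x) = C1 + Integral(x/cos(x), x)


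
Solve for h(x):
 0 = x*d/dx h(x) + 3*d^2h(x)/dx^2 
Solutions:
 h(x) = C1 + C2*erf(sqrt(6)*x/6)


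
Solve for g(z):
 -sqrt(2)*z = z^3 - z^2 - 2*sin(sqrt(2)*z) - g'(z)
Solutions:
 g(z) = C1 + z^4/4 - z^3/3 + sqrt(2)*z^2/2 + sqrt(2)*cos(sqrt(2)*z)


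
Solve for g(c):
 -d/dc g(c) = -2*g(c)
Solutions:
 g(c) = C1*exp(2*c)


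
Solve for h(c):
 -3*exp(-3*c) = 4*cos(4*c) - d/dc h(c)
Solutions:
 h(c) = C1 + sin(4*c) - exp(-3*c)


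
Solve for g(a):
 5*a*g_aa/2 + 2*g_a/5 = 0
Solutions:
 g(a) = C1 + C2*a^(21/25)


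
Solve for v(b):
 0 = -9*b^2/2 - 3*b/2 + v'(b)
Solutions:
 v(b) = C1 + 3*b^3/2 + 3*b^2/4


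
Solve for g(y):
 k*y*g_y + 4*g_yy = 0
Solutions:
 g(y) = Piecewise((-sqrt(2)*sqrt(pi)*C1*erf(sqrt(2)*sqrt(k)*y/4)/sqrt(k) - C2, (k > 0) | (k < 0)), (-C1*y - C2, True))


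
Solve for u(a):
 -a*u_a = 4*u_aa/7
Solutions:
 u(a) = C1 + C2*erf(sqrt(14)*a/4)


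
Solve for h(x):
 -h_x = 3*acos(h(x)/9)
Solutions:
 Integral(1/acos(_y/9), (_y, h(x))) = C1 - 3*x


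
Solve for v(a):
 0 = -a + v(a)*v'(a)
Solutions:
 v(a) = -sqrt(C1 + a^2)
 v(a) = sqrt(C1 + a^2)


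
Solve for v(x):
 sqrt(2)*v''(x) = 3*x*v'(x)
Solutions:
 v(x) = C1 + C2*erfi(2^(1/4)*sqrt(3)*x/2)


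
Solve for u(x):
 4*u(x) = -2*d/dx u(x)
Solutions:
 u(x) = C1*exp(-2*x)


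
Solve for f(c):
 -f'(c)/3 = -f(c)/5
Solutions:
 f(c) = C1*exp(3*c/5)


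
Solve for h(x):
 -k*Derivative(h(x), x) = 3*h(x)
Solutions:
 h(x) = C1*exp(-3*x/k)


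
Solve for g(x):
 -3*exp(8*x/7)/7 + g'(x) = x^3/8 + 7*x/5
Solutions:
 g(x) = C1 + x^4/32 + 7*x^2/10 + 3*exp(8*x/7)/8


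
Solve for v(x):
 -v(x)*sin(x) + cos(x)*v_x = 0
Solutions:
 v(x) = C1/cos(x)


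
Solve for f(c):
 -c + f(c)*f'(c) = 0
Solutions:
 f(c) = -sqrt(C1 + c^2)
 f(c) = sqrt(C1 + c^2)


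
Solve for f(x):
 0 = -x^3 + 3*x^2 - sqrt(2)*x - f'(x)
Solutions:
 f(x) = C1 - x^4/4 + x^3 - sqrt(2)*x^2/2


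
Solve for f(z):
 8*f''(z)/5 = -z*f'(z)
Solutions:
 f(z) = C1 + C2*erf(sqrt(5)*z/4)


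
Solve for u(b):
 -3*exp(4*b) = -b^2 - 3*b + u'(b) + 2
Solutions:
 u(b) = C1 + b^3/3 + 3*b^2/2 - 2*b - 3*exp(4*b)/4


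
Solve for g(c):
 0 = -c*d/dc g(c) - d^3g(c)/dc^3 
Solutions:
 g(c) = C1 + Integral(C2*airyai(-c) + C3*airybi(-c), c)


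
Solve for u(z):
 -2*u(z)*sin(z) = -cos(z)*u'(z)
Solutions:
 u(z) = C1/cos(z)^2


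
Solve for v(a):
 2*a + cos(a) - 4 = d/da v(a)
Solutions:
 v(a) = C1 + a^2 - 4*a + sin(a)


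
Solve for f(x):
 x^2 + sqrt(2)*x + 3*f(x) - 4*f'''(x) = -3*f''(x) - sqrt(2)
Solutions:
 f(x) = C1*exp(x*(-(4*sqrt(39) + 25)^(1/3) - 1/(4*sqrt(39) + 25)^(1/3) + 2)/8)*sin(sqrt(3)*x*(-(4*sqrt(39) + 25)^(1/3) + (4*sqrt(39) + 25)^(-1/3))/8) + C2*exp(x*(-(4*sqrt(39) + 25)^(1/3) - 1/(4*sqrt(39) + 25)^(1/3) + 2)/8)*cos(sqrt(3)*x*(-(4*sqrt(39) + 25)^(1/3) + (4*sqrt(39) + 25)^(-1/3))/8) + C3*exp(x*((4*sqrt(39) + 25)^(-1/3) + 1 + (4*sqrt(39) + 25)^(1/3))/4) - x^2/3 - sqrt(2)*x/3 - sqrt(2)/3 + 2/3


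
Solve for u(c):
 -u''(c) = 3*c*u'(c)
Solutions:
 u(c) = C1 + C2*erf(sqrt(6)*c/2)


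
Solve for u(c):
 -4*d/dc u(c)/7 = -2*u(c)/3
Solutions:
 u(c) = C1*exp(7*c/6)


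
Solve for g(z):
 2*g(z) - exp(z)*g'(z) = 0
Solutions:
 g(z) = C1*exp(-2*exp(-z))


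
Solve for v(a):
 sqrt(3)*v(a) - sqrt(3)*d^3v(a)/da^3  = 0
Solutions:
 v(a) = C3*exp(a) + (C1*sin(sqrt(3)*a/2) + C2*cos(sqrt(3)*a/2))*exp(-a/2)


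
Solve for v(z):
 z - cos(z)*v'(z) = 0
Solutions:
 v(z) = C1 + Integral(z/cos(z), z)


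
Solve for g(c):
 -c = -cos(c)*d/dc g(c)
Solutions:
 g(c) = C1 + Integral(c/cos(c), c)


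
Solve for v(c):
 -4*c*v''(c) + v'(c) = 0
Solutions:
 v(c) = C1 + C2*c^(5/4)


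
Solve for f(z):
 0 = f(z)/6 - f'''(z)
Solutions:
 f(z) = C3*exp(6^(2/3)*z/6) + (C1*sin(2^(2/3)*3^(1/6)*z/4) + C2*cos(2^(2/3)*3^(1/6)*z/4))*exp(-6^(2/3)*z/12)


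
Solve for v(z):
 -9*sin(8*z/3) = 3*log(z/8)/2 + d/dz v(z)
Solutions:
 v(z) = C1 - 3*z*log(z)/2 + 3*z/2 + 9*z*log(2)/2 + 27*cos(8*z/3)/8


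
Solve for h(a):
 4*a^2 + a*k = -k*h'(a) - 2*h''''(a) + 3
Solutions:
 h(a) = C1 + C2*exp(2^(2/3)*a*(-k)^(1/3)/2) + C3*exp(2^(2/3)*a*(-k)^(1/3)*(-1 + sqrt(3)*I)/4) + C4*exp(-2^(2/3)*a*(-k)^(1/3)*(1 + sqrt(3)*I)/4) - 4*a^3/(3*k) - a^2/2 + 3*a/k


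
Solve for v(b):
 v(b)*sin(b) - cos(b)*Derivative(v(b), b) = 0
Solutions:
 v(b) = C1/cos(b)


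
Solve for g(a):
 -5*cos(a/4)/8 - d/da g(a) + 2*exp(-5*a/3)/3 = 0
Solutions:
 g(a) = C1 - 5*sin(a/4)/2 - 2*exp(-5*a/3)/5


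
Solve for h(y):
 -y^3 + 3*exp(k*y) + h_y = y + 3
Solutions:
 h(y) = C1 + y^4/4 + y^2/2 + 3*y - 3*exp(k*y)/k


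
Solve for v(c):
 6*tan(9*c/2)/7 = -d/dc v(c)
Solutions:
 v(c) = C1 + 4*log(cos(9*c/2))/21


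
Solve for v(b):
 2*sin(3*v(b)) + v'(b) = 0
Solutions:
 v(b) = -acos((-C1 - exp(12*b))/(C1 - exp(12*b)))/3 + 2*pi/3
 v(b) = acos((-C1 - exp(12*b))/(C1 - exp(12*b)))/3


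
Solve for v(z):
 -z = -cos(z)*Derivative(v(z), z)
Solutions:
 v(z) = C1 + Integral(z/cos(z), z)


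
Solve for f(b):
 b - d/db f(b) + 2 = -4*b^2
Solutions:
 f(b) = C1 + 4*b^3/3 + b^2/2 + 2*b


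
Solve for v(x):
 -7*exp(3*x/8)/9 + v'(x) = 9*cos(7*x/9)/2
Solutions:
 v(x) = C1 + 56*exp(3*x/8)/27 + 81*sin(7*x/9)/14


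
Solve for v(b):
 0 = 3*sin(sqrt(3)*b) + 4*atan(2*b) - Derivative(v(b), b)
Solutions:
 v(b) = C1 + 4*b*atan(2*b) - log(4*b^2 + 1) - sqrt(3)*cos(sqrt(3)*b)


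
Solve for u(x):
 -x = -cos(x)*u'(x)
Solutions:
 u(x) = C1 + Integral(x/cos(x), x)


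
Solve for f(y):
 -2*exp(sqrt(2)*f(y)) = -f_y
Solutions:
 f(y) = sqrt(2)*(2*log(-1/(C1 + 2*y)) - log(2))/4


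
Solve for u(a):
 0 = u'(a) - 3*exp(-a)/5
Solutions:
 u(a) = C1 - 3*exp(-a)/5


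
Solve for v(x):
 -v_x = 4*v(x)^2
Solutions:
 v(x) = 1/(C1 + 4*x)


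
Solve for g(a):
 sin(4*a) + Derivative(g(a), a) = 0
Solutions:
 g(a) = C1 + cos(4*a)/4


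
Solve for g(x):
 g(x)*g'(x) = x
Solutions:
 g(x) = -sqrt(C1 + x^2)
 g(x) = sqrt(C1 + x^2)


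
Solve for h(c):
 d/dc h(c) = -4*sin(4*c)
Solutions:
 h(c) = C1 + cos(4*c)


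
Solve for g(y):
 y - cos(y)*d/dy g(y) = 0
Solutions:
 g(y) = C1 + Integral(y/cos(y), y)
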